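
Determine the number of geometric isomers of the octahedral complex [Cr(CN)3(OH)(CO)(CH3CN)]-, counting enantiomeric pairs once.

4

In an octahedral complex each vertex has one trans partner and four cis neighbours.
There are 4 geometric isomers: CN mer (3 arrangements); CN fac (chiral).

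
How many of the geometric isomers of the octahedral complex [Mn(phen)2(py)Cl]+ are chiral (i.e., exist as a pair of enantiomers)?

1

An octahedron has six vertices in three trans pairs; every non-trans pair is cis.
Each phen is bidentate and must span two cis positions.
Systematic placement gives 2 geometric isomers: py and Cl mutually cis (chiral); py and Cl mutually trans.
One of these lacks any improper symmetry element and so occurs as an enantiomeric pair, giving 2 + 1 = 3 stereoisomers in total.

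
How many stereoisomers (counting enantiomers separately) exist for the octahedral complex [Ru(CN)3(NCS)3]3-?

An octahedron has six vertices in three trans pairs; every non-trans pair is cis.
There are 2 geometric isomers: CN mer; CN fac.
Each arrangement has an internal mirror plane or centre of symmetry, so none is chiral.

2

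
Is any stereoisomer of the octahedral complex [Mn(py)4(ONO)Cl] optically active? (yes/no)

Systematic placement gives 2 geometric isomers: ONO and Cl mutually trans; ONO and Cl mutually cis.
Each arrangement has an internal mirror plane or centre of symmetry, so none is chiral.

no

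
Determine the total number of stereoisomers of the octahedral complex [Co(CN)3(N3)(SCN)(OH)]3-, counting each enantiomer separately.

5

In an octahedral complex each vertex has one trans partner and four cis neighbours.
The distinct arrangements are (4 in all): CN mer (3 arrangements); CN fac (chiral).
One of these lacks any improper symmetry element and so occurs as an enantiomeric pair, giving 4 + 1 = 5 stereoisomers in total.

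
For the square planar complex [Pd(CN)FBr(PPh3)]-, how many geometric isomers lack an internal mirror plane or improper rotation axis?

A square has two trans pairs of vertices; adjacent vertices are cis.
There are 3 geometric isomers: (Br/F trans, CN/PPh3 trans); (Br/PPh3 trans, CN/F trans); (Br/CN trans, F/PPh3 trans).
Each arrangement has an internal mirror plane or centre of symmetry, so none is chiral.

0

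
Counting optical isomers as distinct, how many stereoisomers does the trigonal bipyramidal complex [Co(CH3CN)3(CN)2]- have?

3

In a trigonal bipyramid the two axial positions differ from the three equatorial ones.
There are 3 geometric isomers: CN both equatorial; CN one axial, one equatorial; CN both axial.
Each arrangement has an internal mirror plane or centre of symmetry, so none is chiral.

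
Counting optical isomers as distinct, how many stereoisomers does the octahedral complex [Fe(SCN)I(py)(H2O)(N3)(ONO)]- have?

An octahedron has six vertices in three trans pairs; every non-trans pair is cis.
Systematic enumeration (placing each ligand type in turn and discarding arrangements equivalent by rotation or reflection) gives 15 geometric isomers.
Of these, 15 lack any improper symmetry element and so occur as enantiomeric pairs, giving 15 + 15 = 30 stereoisomers in total.

30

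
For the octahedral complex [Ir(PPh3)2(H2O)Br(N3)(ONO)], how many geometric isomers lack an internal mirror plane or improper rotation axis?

6

In an octahedral complex each vertex has one trans partner and four cis neighbours.
Placing the ligands in turn and identifying arrangements related by rotation or reflection leaves 9 distinct geometric isomers.
Of these, 6 lack any improper symmetry element and so occur as enantiomeric pairs, giving 9 + 6 = 15 stereoisomers in total.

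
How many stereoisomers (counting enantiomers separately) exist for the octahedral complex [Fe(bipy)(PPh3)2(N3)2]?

4

Each bipy is bidentate and must span two cis positions.
Systematic placement gives 3 geometric isomers: PPh3 cis, N3 trans; PPh3 cis, N3 cis (chiral); PPh3 trans, N3 cis.
One of these lacks any improper symmetry element and so occurs as an enantiomeric pair, giving 3 + 1 = 4 stereoisomers in total.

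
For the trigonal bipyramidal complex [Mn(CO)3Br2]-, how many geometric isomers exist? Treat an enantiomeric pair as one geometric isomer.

In a trigonal bipyramid the two axial positions differ from the three equatorial ones.
There are 3 geometric isomers: Br both axial; Br one axial, one equatorial; Br both equatorial.

3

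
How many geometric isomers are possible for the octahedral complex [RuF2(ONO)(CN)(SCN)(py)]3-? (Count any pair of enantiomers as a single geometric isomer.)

9

An octahedron has six vertices in three trans pairs; every non-trans pair is cis.
Exhaustive case analysis gives 9 geometric isomers.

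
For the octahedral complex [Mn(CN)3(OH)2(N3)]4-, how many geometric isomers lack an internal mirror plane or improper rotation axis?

0

An octahedron has six vertices in three trans pairs; every non-trans pair is cis.
The distinct arrangements are (3 in all): CN mer, OH trans; CN mer, OH cis; CN fac, OH cis.
Each arrangement has an internal mirror plane or centre of symmetry, so none is chiral.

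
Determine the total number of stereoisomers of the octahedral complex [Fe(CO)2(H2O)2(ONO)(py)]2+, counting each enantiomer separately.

8

In an octahedral complex each vertex has one trans partner and four cis neighbours.
Systematic placement gives 6 geometric isomers: CO trans, H2O trans; CO trans, H2O cis; CO cis, H2O cis (3 arrangements, 2 chiral); CO cis, H2O trans.
Of these, 2 lack any improper symmetry element and so occur as enantiomeric pairs, giving 6 + 2 = 8 stereoisomers in total.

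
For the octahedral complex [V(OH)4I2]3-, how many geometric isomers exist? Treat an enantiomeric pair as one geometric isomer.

2

An octahedron has six vertices in three trans pairs; every non-trans pair is cis.
Systematic placement gives 2 geometric isomers: I trans; I cis.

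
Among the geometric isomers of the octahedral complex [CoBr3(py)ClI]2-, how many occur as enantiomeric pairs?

1

The six octahedral sites form three mutually perpendicular trans pairs.
The distinct arrangements are (4 in all): Br mer (3 arrangements); Br fac (chiral).
One of these lacks any improper symmetry element and so occurs as an enantiomeric pair, giving 4 + 1 = 5 stereoisomers in total.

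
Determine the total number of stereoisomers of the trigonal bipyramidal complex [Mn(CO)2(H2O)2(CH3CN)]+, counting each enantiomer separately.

6

A trigonal bipyramid has two axial and three equatorial sites, which are chemically inequivalent.
Systematic enumeration (placing each ligand type in turn and discarding arrangements equivalent by rotation or reflection) gives 5 geometric isomers.
One of these lacks any improper symmetry element and so occurs as an enantiomeric pair, giving 5 + 1 = 6 stereoisomers in total.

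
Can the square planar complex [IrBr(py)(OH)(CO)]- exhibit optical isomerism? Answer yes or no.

no

A square has two trans pairs of vertices; adjacent vertices are cis.
There are 3 geometric isomers: (Br/OH trans, CO/py trans); (Br/py trans, CO/OH trans); (Br/CO trans, OH/py trans).
Each arrangement has an internal mirror plane or centre of symmetry, so none is chiral.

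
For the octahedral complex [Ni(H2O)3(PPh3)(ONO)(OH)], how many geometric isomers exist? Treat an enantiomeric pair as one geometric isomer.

4

An octahedron has six vertices in three trans pairs; every non-trans pair is cis.
Systematic placement gives 4 geometric isomers: H2O mer (3 arrangements); H2O fac (chiral).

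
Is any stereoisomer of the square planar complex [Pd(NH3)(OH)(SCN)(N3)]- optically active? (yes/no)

no

In a square planar complex each vertex has one trans partner and two cis neighbours.
The distinct arrangements are (3 in all): (N3/OH trans, NH3/SCN trans); (N3/SCN trans, NH3/OH trans); (N3/NH3 trans, OH/SCN trans).
Each arrangement has an internal mirror plane or centre of symmetry, so none is chiral.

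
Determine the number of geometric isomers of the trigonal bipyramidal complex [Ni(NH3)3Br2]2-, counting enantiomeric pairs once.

3

In a trigonal bipyramid the two axial positions differ from the three equatorial ones.
Systematic placement gives 3 geometric isomers: Br both axial; Br one axial, one equatorial; Br both equatorial.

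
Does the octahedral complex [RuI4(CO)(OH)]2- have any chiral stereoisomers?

In an octahedral complex each vertex has one trans partner and four cis neighbours.
Systematic placement gives 2 geometric isomers: CO and OH mutually cis; CO and OH mutually trans.
Each arrangement has an internal mirror plane or centre of symmetry, so none is chiral.

no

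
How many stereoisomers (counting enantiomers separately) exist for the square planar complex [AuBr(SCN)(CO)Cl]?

In a square planar complex each vertex has one trans partner and two cis neighbours.
There are 3 geometric isomers: (Br/Cl trans, CO/SCN trans); (Br/SCN trans, CO/Cl trans); (Br/CO trans, Cl/SCN trans).
Each arrangement has an internal mirror plane or centre of symmetry, so none is chiral.

3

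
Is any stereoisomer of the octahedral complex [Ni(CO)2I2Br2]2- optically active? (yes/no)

yes

The distinct arrangements are (5 in all): CO trans, I trans, Br trans; CO cis, I cis, Br trans; CO cis, I trans, Br cis; CO cis, I cis, Br cis (chiral); CO trans, I cis, Br cis.
One of these lacks any improper symmetry element and so occurs as an enantiomeric pair, giving 5 + 1 = 6 stereoisomers in total.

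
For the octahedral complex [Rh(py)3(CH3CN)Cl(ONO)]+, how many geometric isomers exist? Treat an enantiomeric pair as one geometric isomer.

There are 4 geometric isomers: py mer (3 arrangements); py fac (chiral).

4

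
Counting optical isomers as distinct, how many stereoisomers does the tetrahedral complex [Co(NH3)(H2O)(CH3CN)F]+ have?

In a tetrahedral complex all four positions are equivalent and every pair of ligands is adjacent — there is no cis/trans distinction.
Only one geometric arrangement is possible; it has no improper symmetry element, so it exists as a pair of enantiomers (2 stereoisomers).

2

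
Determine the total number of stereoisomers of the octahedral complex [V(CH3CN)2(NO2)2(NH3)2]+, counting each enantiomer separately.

An octahedron has six vertices in three trans pairs; every non-trans pair is cis.
Systematic placement gives 5 geometric isomers: CH3CN trans, NO2 trans, NH3 trans; CH3CN trans, NO2 cis, NH3 cis; CH3CN cis, NO2 trans, NH3 cis; CH3CN cis, NO2 cis, NH3 cis (chiral); CH3CN cis, NO2 cis, NH3 trans.
One of these lacks any improper symmetry element and so occurs as an enantiomeric pair, giving 5 + 1 = 6 stereoisomers in total.

6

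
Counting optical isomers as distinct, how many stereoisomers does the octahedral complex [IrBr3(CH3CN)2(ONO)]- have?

3

An octahedron has six vertices in three trans pairs; every non-trans pair is cis.
Working through the distinct placements yields 3 geometric isomers: Br mer, CH3CN cis; Br mer, CH3CN trans; Br fac, CH3CN cis.
Each arrangement has an internal mirror plane or centre of symmetry, so none is chiral.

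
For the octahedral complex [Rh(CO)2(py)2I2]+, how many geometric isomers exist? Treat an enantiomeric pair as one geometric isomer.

An octahedron has six vertices in three trans pairs; every non-trans pair is cis.
Working through the distinct placements yields 5 geometric isomers: CO trans, py trans, I trans; CO trans, py cis, I cis; CO cis, py trans, I cis; CO cis, py cis, I cis (chiral); CO cis, py cis, I trans.

5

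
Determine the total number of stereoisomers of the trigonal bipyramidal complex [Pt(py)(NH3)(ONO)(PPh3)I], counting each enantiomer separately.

A trigonal bipyramid has two axial and three equatorial sites, which are chemically inequivalent.
Systematic enumeration (placing each ligand type in turn and discarding arrangements equivalent by rotation or reflection) gives 10 geometric isomers.
Of these, 10 lack any improper symmetry element and so occur as enantiomeric pairs, giving 10 + 10 = 20 stereoisomers in total.

20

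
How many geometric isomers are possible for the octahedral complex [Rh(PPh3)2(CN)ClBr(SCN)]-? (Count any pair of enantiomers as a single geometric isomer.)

9

The six octahedral sites form three mutually perpendicular trans pairs.
Systematic enumeration (placing each ligand type in turn and discarding arrangements equivalent by rotation or reflection) gives 9 geometric isomers.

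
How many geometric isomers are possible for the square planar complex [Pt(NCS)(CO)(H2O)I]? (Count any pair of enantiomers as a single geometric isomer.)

In a square planar complex each vertex has one trans partner and two cis neighbours.
Systematic placement gives 3 geometric isomers: (CO/I trans, H2O/NCS trans); (CO/NCS trans, H2O/I trans); (CO/H2O trans, I/NCS trans).

3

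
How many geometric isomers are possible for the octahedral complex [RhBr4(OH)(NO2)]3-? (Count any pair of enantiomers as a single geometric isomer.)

2

In an octahedral complex each vertex has one trans partner and four cis neighbours.
There are 2 geometric isomers: OH and NO2 mutually trans; OH and NO2 mutually cis.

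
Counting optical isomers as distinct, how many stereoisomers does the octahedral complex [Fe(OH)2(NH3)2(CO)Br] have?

In an octahedral complex each vertex has one trans partner and four cis neighbours.
Systematic placement gives 6 geometric isomers: OH trans, NH3 trans; OH cis, NH3 cis (3 arrangements, 2 chiral); OH trans, NH3 cis; OH cis, NH3 trans.
Of these, 2 lack any improper symmetry element and so occur as enantiomeric pairs, giving 6 + 2 = 8 stereoisomers in total.

8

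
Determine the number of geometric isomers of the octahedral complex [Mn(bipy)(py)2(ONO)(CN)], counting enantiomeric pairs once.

Each bipy is bidentate and must span two cis positions.
The distinct arrangements are (4 in all): py cis (3 arrangements, 2 chiral); py trans.

4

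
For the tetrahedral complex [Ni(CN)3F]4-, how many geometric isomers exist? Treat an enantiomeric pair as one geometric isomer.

1

In a tetrahedral complex all four positions are equivalent and every pair of ligands is adjacent — there is no cis/trans distinction.
Only one geometric arrangement is possible.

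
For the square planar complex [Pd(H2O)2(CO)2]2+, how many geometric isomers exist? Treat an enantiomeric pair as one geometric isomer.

2

In a square planar complex each vertex has one trans partner and two cis neighbours.
Systematic placement gives 2 geometric isomers: H2O cis; H2O trans.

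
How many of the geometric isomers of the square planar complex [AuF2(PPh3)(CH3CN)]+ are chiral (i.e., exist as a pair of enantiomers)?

0

In a square planar complex each vertex has one trans partner and two cis neighbours.
Systematic placement gives 2 geometric isomers: F cis; F trans.
Each arrangement has an internal mirror plane or centre of symmetry, so none is chiral.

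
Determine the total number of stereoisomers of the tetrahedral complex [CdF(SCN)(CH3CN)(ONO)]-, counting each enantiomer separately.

2

Only one geometric arrangement is possible; it has no improper symmetry element, so it exists as a pair of enantiomers (2 stereoisomers).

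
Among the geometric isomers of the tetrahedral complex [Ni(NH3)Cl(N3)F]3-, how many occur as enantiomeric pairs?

All four vertices of a tetrahedron are equivalent and mutually adjacent, so cis/trans isomerism cannot arise.
Only one geometric arrangement is possible; it has no improper symmetry element, so it exists as a pair of enantiomers (2 stereoisomers).

1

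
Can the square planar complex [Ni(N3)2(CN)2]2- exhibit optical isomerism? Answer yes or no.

In a square planar complex each vertex has one trans partner and two cis neighbours.
The distinct arrangements are (2 in all): N3 cis; N3 trans.
Each arrangement has an internal mirror plane or centre of symmetry, so none is chiral.

no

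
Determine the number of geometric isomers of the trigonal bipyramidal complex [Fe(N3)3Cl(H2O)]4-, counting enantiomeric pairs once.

4

In a trigonal bipyramid the two axial positions differ from the three equatorial ones.
The distinct arrangements are (4 in all): Cl axial, H2O axial; Cl axial, H2O equatorial; Cl equatorial, H2O axial; Cl equatorial, H2O equatorial.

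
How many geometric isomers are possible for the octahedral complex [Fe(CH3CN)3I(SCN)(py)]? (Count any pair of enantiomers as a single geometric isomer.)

4

In an octahedral complex each vertex has one trans partner and four cis neighbours.
Systematic placement gives 4 geometric isomers: CH3CN mer (3 arrangements); CH3CN fac (chiral).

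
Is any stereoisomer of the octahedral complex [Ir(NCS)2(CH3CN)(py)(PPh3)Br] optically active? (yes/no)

yes

In an octahedral complex each vertex has one trans partner and four cis neighbours.
Placing the ligands in turn and identifying arrangements related by rotation or reflection leaves 9 distinct geometric isomers.
Of these, 6 lack any improper symmetry element and so occur as enantiomeric pairs, giving 9 + 6 = 15 stereoisomers in total.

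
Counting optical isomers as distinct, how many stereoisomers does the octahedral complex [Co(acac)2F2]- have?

3

Each acac is bidentate and must span two cis positions.
Working through the distinct placements yields 2 geometric isomers: F trans; F cis (chiral).
One of these lacks any improper symmetry element and so occurs as an enantiomeric pair, giving 2 + 1 = 3 stereoisomers in total.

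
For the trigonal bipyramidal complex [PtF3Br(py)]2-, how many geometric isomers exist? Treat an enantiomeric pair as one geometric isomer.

4

Working through the distinct placements yields 4 geometric isomers: Br axial, py equatorial; Br axial, py axial; Br equatorial, py equatorial; Br equatorial, py axial.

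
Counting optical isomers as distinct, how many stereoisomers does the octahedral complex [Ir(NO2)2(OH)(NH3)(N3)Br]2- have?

The six octahedral sites form three mutually perpendicular trans pairs.
Systematic enumeration (placing each ligand type in turn and discarding arrangements equivalent by rotation or reflection) gives 9 geometric isomers.
Of these, 6 lack any improper symmetry element and so occur as enantiomeric pairs, giving 9 + 6 = 15 stereoisomers in total.

15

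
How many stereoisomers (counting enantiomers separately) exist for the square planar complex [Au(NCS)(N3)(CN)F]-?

3

A square has two trans pairs of vertices; adjacent vertices are cis.
There are 3 geometric isomers: (CN/N3 trans, F/NCS trans); (CN/NCS trans, F/N3 trans); (CN/F trans, N3/NCS trans).
Each arrangement has an internal mirror plane or centre of symmetry, so none is chiral.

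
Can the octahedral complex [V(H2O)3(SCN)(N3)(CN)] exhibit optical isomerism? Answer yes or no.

An octahedron has six vertices in three trans pairs; every non-trans pair is cis.
Working through the distinct placements yields 4 geometric isomers: H2O mer (3 arrangements); H2O fac (chiral).
One of these lacks any improper symmetry element and so occurs as an enantiomeric pair, giving 4 + 1 = 5 stereoisomers in total.

yes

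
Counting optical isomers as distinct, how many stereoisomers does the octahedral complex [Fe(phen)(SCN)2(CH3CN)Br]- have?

In an octahedral complex each vertex has one trans partner and four cis neighbours.
Each phen is bidentate and must span two cis positions.
The distinct arrangements are (4 in all): SCN cis (3 arrangements, 2 chiral); SCN trans.
Of these, 2 lack any improper symmetry element and so occur as enantiomeric pairs, giving 4 + 2 = 6 stereoisomers in total.

6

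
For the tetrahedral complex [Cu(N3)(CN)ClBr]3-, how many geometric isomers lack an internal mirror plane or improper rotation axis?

1

All four vertices of a tetrahedron are equivalent and mutually adjacent, so cis/trans isomerism cannot arise.
Only one geometric arrangement is possible; it has no improper symmetry element, so it exists as a pair of enantiomers (2 stereoisomers).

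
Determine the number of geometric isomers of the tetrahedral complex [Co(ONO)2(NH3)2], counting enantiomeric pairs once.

1

Only one geometric arrangement is possible.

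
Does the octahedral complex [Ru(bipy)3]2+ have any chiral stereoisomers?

yes

An octahedron has six vertices in three trans pairs; every non-trans pair is cis.
Each bipy is bidentate and must span two cis positions.
Only one geometric arrangement is possible; it has no improper symmetry element, so it exists as a pair of enantiomers (2 stereoisomers).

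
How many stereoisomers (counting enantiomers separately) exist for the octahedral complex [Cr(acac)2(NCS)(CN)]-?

Each acac is bidentate and must span two cis positions.
Systematic placement gives 2 geometric isomers: NCS and CN mutually trans; NCS and CN mutually cis (chiral).
One of these lacks any improper symmetry element and so occurs as an enantiomeric pair, giving 2 + 1 = 3 stereoisomers in total.

3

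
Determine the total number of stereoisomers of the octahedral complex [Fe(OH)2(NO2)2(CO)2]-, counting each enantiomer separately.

6

Systematic placement gives 5 geometric isomers: OH trans, NO2 trans, CO trans; OH cis, NO2 cis, CO trans; OH trans, NO2 cis, CO cis; OH cis, NO2 cis, CO cis (chiral); OH cis, NO2 trans, CO cis.
One of these lacks any improper symmetry element and so occurs as an enantiomeric pair, giving 5 + 1 = 6 stereoisomers in total.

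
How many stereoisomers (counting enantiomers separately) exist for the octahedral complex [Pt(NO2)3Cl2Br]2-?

3

An octahedron has six vertices in three trans pairs; every non-trans pair is cis.
The distinct arrangements are (3 in all): NO2 mer, Cl cis; NO2 mer, Cl trans; NO2 fac, Cl cis.
Each arrangement has an internal mirror plane or centre of symmetry, so none is chiral.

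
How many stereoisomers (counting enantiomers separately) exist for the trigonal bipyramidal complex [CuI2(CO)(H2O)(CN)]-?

10

A trigonal bipyramid has two axial and three equatorial sites, which are chemically inequivalent.
Exhaustive case analysis gives 7 geometric isomers.
Of these, 3 lack any improper symmetry element and so occur as enantiomeric pairs, giving 7 + 3 = 10 stereoisomers in total.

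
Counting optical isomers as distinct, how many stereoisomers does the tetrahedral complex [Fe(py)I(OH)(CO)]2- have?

2

All four vertices of a tetrahedron are equivalent and mutually adjacent, so cis/trans isomerism cannot arise.
Only one geometric arrangement is possible; it has no improper symmetry element, so it exists as a pair of enantiomers (2 stereoisomers).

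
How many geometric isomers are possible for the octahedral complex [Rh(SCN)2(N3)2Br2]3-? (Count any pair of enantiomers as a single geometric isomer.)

There are 5 geometric isomers: SCN trans, N3 trans, Br trans; SCN cis, N3 cis, Br trans; SCN trans, N3 cis, Br cis; SCN cis, N3 cis, Br cis (chiral); SCN cis, N3 trans, Br cis.

5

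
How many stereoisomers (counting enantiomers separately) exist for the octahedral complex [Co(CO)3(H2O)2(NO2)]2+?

An octahedron has six vertices in three trans pairs; every non-trans pair is cis.
Working through the distinct placements yields 3 geometric isomers: CO mer, H2O cis; CO mer, H2O trans; CO fac, H2O cis.
Each arrangement has an internal mirror plane or centre of symmetry, so none is chiral.

3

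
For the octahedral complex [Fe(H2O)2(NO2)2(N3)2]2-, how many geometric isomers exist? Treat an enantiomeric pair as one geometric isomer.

5

An octahedron has six vertices in three trans pairs; every non-trans pair is cis.
The distinct arrangements are (5 in all): H2O trans, NO2 trans, N3 trans; H2O trans, NO2 cis, N3 cis; H2O cis, NO2 trans, N3 cis; H2O cis, NO2 cis, N3 cis (chiral); H2O cis, NO2 cis, N3 trans.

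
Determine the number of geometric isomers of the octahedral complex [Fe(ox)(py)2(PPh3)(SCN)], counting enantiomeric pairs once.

In an octahedral complex each vertex has one trans partner and four cis neighbours.
Each ox is bidentate and must span two cis positions.
Working through the distinct placements yields 4 geometric isomers: py cis (3 arrangements, 2 chiral); py trans.

4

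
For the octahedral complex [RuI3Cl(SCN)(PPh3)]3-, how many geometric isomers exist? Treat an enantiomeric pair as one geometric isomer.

4

The six octahedral sites form three mutually perpendicular trans pairs.
Systematic placement gives 4 geometric isomers: I mer (3 arrangements); I fac (chiral).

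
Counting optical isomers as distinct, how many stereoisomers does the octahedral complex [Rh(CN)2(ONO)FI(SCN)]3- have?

An octahedron has six vertices in three trans pairs; every non-trans pair is cis.
Placing the ligands in turn and identifying arrangements related by rotation or reflection leaves 9 distinct geometric isomers.
Of these, 6 lack any improper symmetry element and so occur as enantiomeric pairs, giving 9 + 6 = 15 stereoisomers in total.

15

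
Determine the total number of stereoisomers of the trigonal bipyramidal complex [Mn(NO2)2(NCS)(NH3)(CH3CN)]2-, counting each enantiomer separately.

10

A trigonal bipyramid has two axial and three equatorial sites, which are chemically inequivalent.
Placing the ligands in turn and identifying arrangements related by rotation or reflection leaves 7 distinct geometric isomers.
Of these, 3 lack any improper symmetry element and so occur as enantiomeric pairs, giving 7 + 3 = 10 stereoisomers in total.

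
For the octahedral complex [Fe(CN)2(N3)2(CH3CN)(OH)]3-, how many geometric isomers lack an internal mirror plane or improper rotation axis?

An octahedron has six vertices in three trans pairs; every non-trans pair is cis.
Systematic placement gives 6 geometric isomers: CN cis, N3 cis (3 arrangements, 2 chiral); CN cis, N3 trans; CN trans, N3 cis; CN trans, N3 trans.
Of these, 2 lack any improper symmetry element and so occur as enantiomeric pairs, giving 6 + 2 = 8 stereoisomers in total.

2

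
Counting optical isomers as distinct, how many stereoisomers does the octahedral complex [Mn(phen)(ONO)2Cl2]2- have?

4

In an octahedral complex each vertex has one trans partner and four cis neighbours.
Each phen is bidentate and must span two cis positions.
Working through the distinct placements yields 3 geometric isomers: ONO cis, Cl trans; ONO cis, Cl cis (chiral); ONO trans, Cl cis.
One of these lacks any improper symmetry element and so occurs as an enantiomeric pair, giving 3 + 1 = 4 stereoisomers in total.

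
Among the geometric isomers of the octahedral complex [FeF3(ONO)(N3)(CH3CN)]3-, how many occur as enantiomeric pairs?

1

The six octahedral sites form three mutually perpendicular trans pairs.
There are 4 geometric isomers: F mer (3 arrangements); F fac (chiral).
One of these lacks any improper symmetry element and so occurs as an enantiomeric pair, giving 4 + 1 = 5 stereoisomers in total.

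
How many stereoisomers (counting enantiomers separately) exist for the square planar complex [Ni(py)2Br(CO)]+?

2

The distinct arrangements are (2 in all): py cis; py trans.
Each arrangement has an internal mirror plane or centre of symmetry, so none is chiral.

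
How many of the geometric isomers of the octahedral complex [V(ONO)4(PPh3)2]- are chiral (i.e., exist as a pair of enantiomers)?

An octahedron has six vertices in three trans pairs; every non-trans pair is cis.
Systematic placement gives 2 geometric isomers: PPh3 trans; PPh3 cis.
Each arrangement has an internal mirror plane or centre of symmetry, so none is chiral.

0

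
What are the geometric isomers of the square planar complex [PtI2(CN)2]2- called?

A square has two trans pairs of vertices; adjacent vertices are cis.
There are 2 geometric isomers: I cis; I trans.

cis and trans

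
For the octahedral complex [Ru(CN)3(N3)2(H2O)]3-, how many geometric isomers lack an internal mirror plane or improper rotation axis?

The six octahedral sites form three mutually perpendicular trans pairs.
There are 3 geometric isomers: CN mer, N3 trans; CN mer, N3 cis; CN fac, N3 cis.
Each arrangement has an internal mirror plane or centre of symmetry, so none is chiral.

0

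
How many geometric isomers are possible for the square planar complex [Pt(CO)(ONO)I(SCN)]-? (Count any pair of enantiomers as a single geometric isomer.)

3

A square has two trans pairs of vertices; adjacent vertices are cis.
Working through the distinct placements yields 3 geometric isomers: (CO/ONO trans, I/SCN trans); (CO/SCN trans, I/ONO trans); (CO/I trans, ONO/SCN trans).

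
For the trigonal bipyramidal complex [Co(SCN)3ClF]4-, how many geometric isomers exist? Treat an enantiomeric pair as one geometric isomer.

In a trigonal bipyramid the two axial positions differ from the three equatorial ones.
Systematic placement gives 4 geometric isomers: Cl axial, F axial; Cl axial, F equatorial; Cl equatorial, F axial; Cl equatorial, F equatorial.

4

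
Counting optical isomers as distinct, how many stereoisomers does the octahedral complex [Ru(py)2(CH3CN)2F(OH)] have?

8

In an octahedral complex each vertex has one trans partner and four cis neighbours.
Working through the distinct placements yields 6 geometric isomers: py trans, CH3CN trans; py cis, CH3CN trans; py trans, CH3CN cis; py cis, CH3CN cis (3 arrangements, 2 chiral).
Of these, 2 lack any improper symmetry element and so occur as enantiomeric pairs, giving 6 + 2 = 8 stereoisomers in total.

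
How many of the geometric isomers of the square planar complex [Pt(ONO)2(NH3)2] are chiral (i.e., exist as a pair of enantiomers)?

0

A square has two trans pairs of vertices; adjacent vertices are cis.
The distinct arrangements are (2 in all): ONO cis; ONO trans.
Each arrangement has an internal mirror plane or centre of symmetry, so none is chiral.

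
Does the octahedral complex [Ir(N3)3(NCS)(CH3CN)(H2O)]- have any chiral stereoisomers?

yes

The six octahedral sites form three mutually perpendicular trans pairs.
The distinct arrangements are (4 in all): N3 mer (3 arrangements); N3 fac (chiral).
One of these lacks any improper symmetry element and so occurs as an enantiomeric pair, giving 4 + 1 = 5 stereoisomers in total.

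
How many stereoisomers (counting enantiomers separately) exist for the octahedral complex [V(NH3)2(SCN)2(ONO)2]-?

6

The six octahedral sites form three mutually perpendicular trans pairs.
Systematic placement gives 5 geometric isomers: NH3 trans, SCN trans, ONO trans; NH3 trans, SCN cis, ONO cis; NH3 cis, SCN trans, ONO cis; NH3 cis, SCN cis, ONO cis (chiral); NH3 cis, SCN cis, ONO trans.
One of these lacks any improper symmetry element and so occurs as an enantiomeric pair, giving 5 + 1 = 6 stereoisomers in total.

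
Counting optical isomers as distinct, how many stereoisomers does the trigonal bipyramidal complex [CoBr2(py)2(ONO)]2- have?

6

A trigonal bipyramid has two axial and three equatorial sites, which are chemically inequivalent.
Exhaustive case analysis gives 5 geometric isomers.
One of these lacks any improper symmetry element and so occurs as an enantiomeric pair, giving 5 + 1 = 6 stereoisomers in total.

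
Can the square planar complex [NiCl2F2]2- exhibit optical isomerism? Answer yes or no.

Working through the distinct placements yields 2 geometric isomers: Cl cis; Cl trans.
Each arrangement has an internal mirror plane or centre of symmetry, so none is chiral.

no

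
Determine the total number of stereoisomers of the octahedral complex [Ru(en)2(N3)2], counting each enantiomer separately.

An octahedron has six vertices in three trans pairs; every non-trans pair is cis.
Each en is bidentate and must span two cis positions.
Working through the distinct placements yields 2 geometric isomers: N3 trans; N3 cis (chiral).
One of these lacks any improper symmetry element and so occurs as an enantiomeric pair, giving 2 + 1 = 3 stereoisomers in total.

3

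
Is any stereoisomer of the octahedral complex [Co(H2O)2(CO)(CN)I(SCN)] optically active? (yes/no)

An octahedron has six vertices in three trans pairs; every non-trans pair is cis.
Systematic enumeration (placing each ligand type in turn and discarding arrangements equivalent by rotation or reflection) gives 9 geometric isomers.
Of these, 6 lack any improper symmetry element and so occur as enantiomeric pairs, giving 9 + 6 = 15 stereoisomers in total.

yes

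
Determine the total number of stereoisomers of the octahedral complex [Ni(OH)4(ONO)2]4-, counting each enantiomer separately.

The distinct arrangements are (2 in all): ONO trans; ONO cis.
Each arrangement has an internal mirror plane or centre of symmetry, so none is chiral.

2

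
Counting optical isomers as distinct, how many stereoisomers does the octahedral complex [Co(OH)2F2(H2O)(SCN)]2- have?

In an octahedral complex each vertex has one trans partner and four cis neighbours.
Systematic placement gives 6 geometric isomers: OH cis, F trans; OH trans, F trans; OH cis, F cis (3 arrangements, 2 chiral); OH trans, F cis.
Of these, 2 lack any improper symmetry element and so occur as enantiomeric pairs, giving 6 + 2 = 8 stereoisomers in total.

8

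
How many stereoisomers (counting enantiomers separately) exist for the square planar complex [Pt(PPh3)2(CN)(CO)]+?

A square has two trans pairs of vertices; adjacent vertices are cis.
The distinct arrangements are (2 in all): PPh3 cis; PPh3 trans.
Each arrangement has an internal mirror plane or centre of symmetry, so none is chiral.

2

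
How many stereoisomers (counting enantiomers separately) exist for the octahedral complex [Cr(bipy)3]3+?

2

An octahedron has six vertices in three trans pairs; every non-trans pair is cis.
Each bipy is bidentate and must span two cis positions.
Only one geometric arrangement is possible; it has no improper symmetry element, so it exists as a pair of enantiomers (2 stereoisomers).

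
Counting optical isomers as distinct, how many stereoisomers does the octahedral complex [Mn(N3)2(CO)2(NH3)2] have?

6

An octahedron has six vertices in three trans pairs; every non-trans pair is cis.
The distinct arrangements are (5 in all): N3 trans, CO trans, NH3 trans; N3 cis, CO trans, NH3 cis; N3 cis, CO cis, NH3 trans; N3 cis, CO cis, NH3 cis (chiral); N3 trans, CO cis, NH3 cis.
One of these lacks any improper symmetry element and so occurs as an enantiomeric pair, giving 5 + 1 = 6 stereoisomers in total.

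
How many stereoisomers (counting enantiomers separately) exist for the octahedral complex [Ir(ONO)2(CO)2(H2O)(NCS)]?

Working through the distinct placements yields 6 geometric isomers: ONO trans, CO trans; ONO cis, CO trans; ONO trans, CO cis; ONO cis, CO cis (3 arrangements, 2 chiral).
Of these, 2 lack any improper symmetry element and so occur as enantiomeric pairs, giving 6 + 2 = 8 stereoisomers in total.

8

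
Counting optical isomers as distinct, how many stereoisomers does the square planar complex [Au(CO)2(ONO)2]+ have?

2

A square has two trans pairs of vertices; adjacent vertices are cis.
There are 2 geometric isomers: CO cis; CO trans.
Each arrangement has an internal mirror plane or centre of symmetry, so none is chiral.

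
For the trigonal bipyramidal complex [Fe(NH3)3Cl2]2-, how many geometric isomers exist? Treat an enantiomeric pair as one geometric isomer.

In a trigonal bipyramid the two axial positions differ from the three equatorial ones.
Systematic placement gives 3 geometric isomers: Cl both axial; Cl one axial, one equatorial; Cl both equatorial.

3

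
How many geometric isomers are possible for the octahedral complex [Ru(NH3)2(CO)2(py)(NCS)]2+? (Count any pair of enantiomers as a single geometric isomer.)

6

The six octahedral sites form three mutually perpendicular trans pairs.
Systematic placement gives 6 geometric isomers: NH3 cis, CO trans; NH3 trans, CO trans; NH3 cis, CO cis (3 arrangements, 2 chiral); NH3 trans, CO cis.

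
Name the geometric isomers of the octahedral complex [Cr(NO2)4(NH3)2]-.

cis and trans

Systematic placement gives 2 geometric isomers: NH3 trans; NH3 cis.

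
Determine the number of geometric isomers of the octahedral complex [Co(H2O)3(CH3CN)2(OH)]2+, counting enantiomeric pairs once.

3

An octahedron has six vertices in three trans pairs; every non-trans pair is cis.
There are 3 geometric isomers: H2O mer, CH3CN trans; H2O fac, CH3CN cis; H2O mer, CH3CN cis.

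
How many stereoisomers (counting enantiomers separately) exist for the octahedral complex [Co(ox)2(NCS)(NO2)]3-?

In an octahedral complex each vertex has one trans partner and four cis neighbours.
Each ox is bidentate and must span two cis positions.
Systematic placement gives 2 geometric isomers: NCS and NO2 mutually trans; NCS and NO2 mutually cis (chiral).
One of these lacks any improper symmetry element and so occurs as an enantiomeric pair, giving 2 + 1 = 3 stereoisomers in total.

3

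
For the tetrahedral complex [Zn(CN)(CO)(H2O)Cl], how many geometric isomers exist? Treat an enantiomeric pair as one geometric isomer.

In a tetrahedral complex all four positions are equivalent and every pair of ligands is adjacent — there is no cis/trans distinction.
Only one geometric arrangement is possible; it has no improper symmetry element, so it exists as a pair of enantiomers (2 stereoisomers).

1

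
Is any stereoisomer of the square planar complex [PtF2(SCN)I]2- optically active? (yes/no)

A square has two trans pairs of vertices; adjacent vertices are cis.
The distinct arrangements are (2 in all): F cis; F trans.
Each arrangement has an internal mirror plane or centre of symmetry, so none is chiral.

no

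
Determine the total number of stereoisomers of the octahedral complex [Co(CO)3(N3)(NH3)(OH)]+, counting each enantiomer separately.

An octahedron has six vertices in three trans pairs; every non-trans pair is cis.
Working through the distinct placements yields 4 geometric isomers: CO mer (3 arrangements); CO fac (chiral).
One of these lacks any improper symmetry element and so occurs as an enantiomeric pair, giving 4 + 1 = 5 stereoisomers in total.

5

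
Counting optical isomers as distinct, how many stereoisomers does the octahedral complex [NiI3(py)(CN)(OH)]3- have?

5

An octahedron has six vertices in three trans pairs; every non-trans pair is cis.
Systematic placement gives 4 geometric isomers: I mer (3 arrangements); I fac (chiral).
One of these lacks any improper symmetry element and so occurs as an enantiomeric pair, giving 4 + 1 = 5 stereoisomers in total.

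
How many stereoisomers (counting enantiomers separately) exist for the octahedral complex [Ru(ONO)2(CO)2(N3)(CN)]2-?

In an octahedral complex each vertex has one trans partner and four cis neighbours.
Systematic placement gives 6 geometric isomers: ONO trans, CO cis; ONO cis, CO cis (3 arrangements, 2 chiral); ONO trans, CO trans; ONO cis, CO trans.
Of these, 2 lack any improper symmetry element and so occur as enantiomeric pairs, giving 6 + 2 = 8 stereoisomers in total.

8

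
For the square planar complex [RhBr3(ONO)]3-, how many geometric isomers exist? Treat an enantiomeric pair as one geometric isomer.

A square has two trans pairs of vertices; adjacent vertices are cis.
Only one geometric arrangement is possible.

1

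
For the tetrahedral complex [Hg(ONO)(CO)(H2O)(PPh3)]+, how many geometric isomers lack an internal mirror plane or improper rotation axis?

In a tetrahedral complex all four positions are equivalent and every pair of ligands is adjacent — there is no cis/trans distinction.
Only one geometric arrangement is possible; it has no improper symmetry element, so it exists as a pair of enantiomers (2 stereoisomers).

1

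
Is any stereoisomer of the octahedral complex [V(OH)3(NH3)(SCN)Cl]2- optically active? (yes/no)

There are 4 geometric isomers: OH mer (3 arrangements); OH fac (chiral).
One of these lacks any improper symmetry element and so occurs as an enantiomeric pair, giving 4 + 1 = 5 stereoisomers in total.

yes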